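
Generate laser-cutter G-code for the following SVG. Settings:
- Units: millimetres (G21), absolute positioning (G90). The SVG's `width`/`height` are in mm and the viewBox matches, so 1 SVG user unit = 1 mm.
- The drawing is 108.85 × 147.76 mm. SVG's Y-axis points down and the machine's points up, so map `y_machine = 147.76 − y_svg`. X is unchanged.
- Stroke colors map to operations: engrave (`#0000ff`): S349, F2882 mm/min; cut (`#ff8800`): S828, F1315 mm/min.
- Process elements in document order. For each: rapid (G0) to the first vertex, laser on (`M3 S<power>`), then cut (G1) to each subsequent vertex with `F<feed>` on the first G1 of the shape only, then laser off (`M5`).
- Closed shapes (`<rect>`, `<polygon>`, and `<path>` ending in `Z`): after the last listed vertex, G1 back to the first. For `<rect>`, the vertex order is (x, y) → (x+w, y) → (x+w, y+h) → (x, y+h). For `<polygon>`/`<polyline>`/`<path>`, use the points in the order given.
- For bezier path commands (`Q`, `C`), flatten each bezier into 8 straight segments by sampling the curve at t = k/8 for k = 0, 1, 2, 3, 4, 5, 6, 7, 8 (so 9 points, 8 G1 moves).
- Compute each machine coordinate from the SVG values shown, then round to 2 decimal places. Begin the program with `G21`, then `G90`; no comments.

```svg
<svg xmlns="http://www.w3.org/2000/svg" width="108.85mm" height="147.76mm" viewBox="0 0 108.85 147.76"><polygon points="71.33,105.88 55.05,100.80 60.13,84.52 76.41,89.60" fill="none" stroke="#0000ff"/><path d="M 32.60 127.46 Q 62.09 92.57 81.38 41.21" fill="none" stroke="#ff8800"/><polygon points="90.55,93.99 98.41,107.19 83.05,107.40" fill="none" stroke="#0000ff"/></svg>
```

Since the viewBox matches the mm dimensions, user units are millimetres directly. The only transform is the Y-flip y_m = 147.76 − y_svg.

Shape 1 is a regular polygon drawn with `<polygon>`. Its stroke #0000ff means engrave at S349, F2882. After flipping Y the toolpath is (71.33,41.88) → (55.05,46.96) → (60.13,63.24) → (76.41,58.16) → (71.33,41.88), returning to the start.

Shape 2 is a quadratic bezier drawn with `<path>`. Its stroke #ff8800 means cut at S828, F1315. After flipping Y the toolpath is (32.60,20.30) → (39.81,29.28) → (46.71,38.77) → (53.28,48.78) → (59.54,59.31) → (65.48,70.35) → (71.10,81.90) → (76.40,93.97) → (81.38,106.55).

Shape 3 is a regular polygon drawn with `<polygon>`. Its stroke #0000ff means engrave at S349, F2882. After flipping Y the toolpath is (90.55,53.77) → (98.41,40.57) → (83.05,40.36) → (90.55,53.77), returning to the start.

G21
G90
G0 X71.33 Y41.88
M3 S349
G1 X55.05 Y46.96 F2882
G1 X60.13 Y63.24
G1 X76.41 Y58.16
G1 X71.33 Y41.88
M5
G0 X32.60 Y20.30
M3 S828
G1 X39.81 Y29.28 F1315
G1 X46.71 Y38.77
G1 X53.28 Y48.78
G1 X59.54 Y59.31
G1 X65.48 Y70.35
G1 X71.10 Y81.90
G1 X76.40 Y93.97
G1 X81.38 Y106.55
M5
G0 X90.55 Y53.77
M3 S349
G1 X98.41 Y40.57 F2882
G1 X83.05 Y40.36
G1 X90.55 Y53.77
M5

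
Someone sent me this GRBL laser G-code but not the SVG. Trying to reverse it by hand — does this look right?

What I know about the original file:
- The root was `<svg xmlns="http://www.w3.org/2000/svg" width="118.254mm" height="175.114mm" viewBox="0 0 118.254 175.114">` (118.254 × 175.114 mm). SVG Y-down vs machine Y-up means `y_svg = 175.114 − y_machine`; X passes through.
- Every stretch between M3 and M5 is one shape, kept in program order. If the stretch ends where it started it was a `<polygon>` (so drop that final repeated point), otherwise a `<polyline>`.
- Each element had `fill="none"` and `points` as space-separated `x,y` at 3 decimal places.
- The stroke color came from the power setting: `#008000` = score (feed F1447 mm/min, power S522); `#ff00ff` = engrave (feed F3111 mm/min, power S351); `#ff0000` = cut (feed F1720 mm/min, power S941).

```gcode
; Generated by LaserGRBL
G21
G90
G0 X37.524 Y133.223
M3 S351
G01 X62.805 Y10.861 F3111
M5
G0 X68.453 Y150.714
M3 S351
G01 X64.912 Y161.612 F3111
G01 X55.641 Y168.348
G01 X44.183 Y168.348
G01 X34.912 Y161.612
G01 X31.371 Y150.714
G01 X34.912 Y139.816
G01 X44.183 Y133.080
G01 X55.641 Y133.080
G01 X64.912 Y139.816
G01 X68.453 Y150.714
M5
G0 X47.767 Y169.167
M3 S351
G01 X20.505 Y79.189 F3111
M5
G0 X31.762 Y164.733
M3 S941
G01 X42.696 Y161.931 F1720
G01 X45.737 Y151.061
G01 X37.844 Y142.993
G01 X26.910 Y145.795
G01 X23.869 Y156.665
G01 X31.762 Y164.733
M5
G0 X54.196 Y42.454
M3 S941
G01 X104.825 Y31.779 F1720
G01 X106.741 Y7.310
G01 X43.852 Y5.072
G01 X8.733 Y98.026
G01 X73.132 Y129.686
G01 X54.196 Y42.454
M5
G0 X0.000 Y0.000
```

<svg xmlns="http://www.w3.org/2000/svg" width="118.254mm" height="175.114mm" viewBox="0 0 118.254 175.114">
  <polyline points="37.524,41.891 62.805,164.253" fill="none" stroke="#ff00ff"/>
  <polygon points="68.453,24.400 64.912,13.502 55.641,6.766 44.183,6.766 34.912,13.502 31.371,24.400 34.912,35.298 44.183,42.034 55.641,42.034 64.912,35.298" fill="none" stroke="#ff00ff"/>
  <polyline points="47.767,5.947 20.505,95.925" fill="none" stroke="#ff00ff"/>
  <polygon points="31.762,10.381 42.696,13.183 45.737,24.053 37.844,32.121 26.910,29.319 23.869,18.449" fill="none" stroke="#ff0000"/>
  <polygon points="54.196,132.660 104.825,143.335 106.741,167.804 43.852,170.042 8.733,77.088 73.132,45.428" fill="none" stroke="#ff0000"/>
</svg>

Machine Y-up, SVG Y-down with viewBox height 175.114, so y_svg = 175.114 − y_machine; X carries over.

Run 1: S351 ⇒ engrave layer `#ff00ff`. The run is open, so emit a `<polyline>` with points (Y-flipped): 37.524,41.891 62.805,164.253.

Run 2: power S351 maps to stroke `#ff00ff` (engrave). The run returns to its start, so emit a `<polygon>` with points (Y-flipped): 68.453,24.400 64.912,13.502 55.641,6.766 44.183,6.766 34.912,13.502 31.371,24.400 34.912,35.298 44.183,42.034 55.641,42.034 64.912,35.298.

Run 3: power S351 maps to stroke `#ff00ff` (engrave). The run is open, so emit a `<polyline>` with points (Y-flipped): 47.767,5.947 20.505,95.925.

Run 4: power S941 maps to stroke `#ff0000` (cut). The run returns to its start, so emit a `<polygon>` with points (Y-flipped): 31.762,10.381 42.696,13.183 45.737,24.053 37.844,32.121 26.910,29.319 23.869,18.449.

Run 5: S941 ⇒ cut layer `#ff0000`. The run returns to its start, so emit a `<polygon>` with points (Y-flipped): 54.196,132.660 104.825,143.335 106.741,167.804 43.852,170.042 8.733,77.088 73.132,45.428.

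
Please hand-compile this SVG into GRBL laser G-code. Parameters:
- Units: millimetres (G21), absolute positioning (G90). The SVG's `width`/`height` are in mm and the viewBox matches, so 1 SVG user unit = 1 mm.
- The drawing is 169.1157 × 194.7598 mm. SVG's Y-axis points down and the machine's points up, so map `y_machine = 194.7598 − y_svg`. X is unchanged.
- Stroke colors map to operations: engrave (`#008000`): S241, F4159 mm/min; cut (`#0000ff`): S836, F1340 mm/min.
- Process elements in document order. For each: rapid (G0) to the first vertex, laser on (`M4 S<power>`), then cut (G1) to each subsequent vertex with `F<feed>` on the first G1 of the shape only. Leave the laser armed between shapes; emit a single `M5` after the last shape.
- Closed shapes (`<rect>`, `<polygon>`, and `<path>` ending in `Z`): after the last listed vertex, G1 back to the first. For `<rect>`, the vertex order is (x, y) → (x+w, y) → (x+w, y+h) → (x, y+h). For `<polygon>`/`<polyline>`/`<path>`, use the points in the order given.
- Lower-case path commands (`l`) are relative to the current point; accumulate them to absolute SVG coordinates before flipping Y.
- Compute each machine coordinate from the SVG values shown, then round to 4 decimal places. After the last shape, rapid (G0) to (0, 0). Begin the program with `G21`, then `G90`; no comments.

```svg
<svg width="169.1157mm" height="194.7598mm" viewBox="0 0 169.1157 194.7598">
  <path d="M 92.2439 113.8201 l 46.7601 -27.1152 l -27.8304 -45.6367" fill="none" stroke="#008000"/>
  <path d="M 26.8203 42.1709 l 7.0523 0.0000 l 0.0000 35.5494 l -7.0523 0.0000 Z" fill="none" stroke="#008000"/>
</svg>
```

1 u = 1 mm; y_m = 194.7598 − y.

[1] `<path>` open polyline, #008000→engrave S241 F4159: (92.2439,80.9397) → (139.0040,108.0549) → (111.1736,153.6916)

[2] `<path>` rectangle, #008000→engrave S241 F4159: (26.8203,152.5889) → (33.8726,152.5889) → (33.8726,117.0395) → (26.8203,117.0395) → (26.8203,152.5889) (closed)

G21
G90
G0 X92.2439 Y80.9397
M4 S241
G1 X139.0040 Y108.0549 F4159
G1 X111.1736 Y153.6916
G0 X26.8203 Y152.5889
M4 S241
G1 X33.8726 Y152.5889 F4159
G1 X33.8726 Y117.0395
G1 X26.8203 Y117.0395
G1 X26.8203 Y152.5889
M5
G0 X0.0000 Y0.0000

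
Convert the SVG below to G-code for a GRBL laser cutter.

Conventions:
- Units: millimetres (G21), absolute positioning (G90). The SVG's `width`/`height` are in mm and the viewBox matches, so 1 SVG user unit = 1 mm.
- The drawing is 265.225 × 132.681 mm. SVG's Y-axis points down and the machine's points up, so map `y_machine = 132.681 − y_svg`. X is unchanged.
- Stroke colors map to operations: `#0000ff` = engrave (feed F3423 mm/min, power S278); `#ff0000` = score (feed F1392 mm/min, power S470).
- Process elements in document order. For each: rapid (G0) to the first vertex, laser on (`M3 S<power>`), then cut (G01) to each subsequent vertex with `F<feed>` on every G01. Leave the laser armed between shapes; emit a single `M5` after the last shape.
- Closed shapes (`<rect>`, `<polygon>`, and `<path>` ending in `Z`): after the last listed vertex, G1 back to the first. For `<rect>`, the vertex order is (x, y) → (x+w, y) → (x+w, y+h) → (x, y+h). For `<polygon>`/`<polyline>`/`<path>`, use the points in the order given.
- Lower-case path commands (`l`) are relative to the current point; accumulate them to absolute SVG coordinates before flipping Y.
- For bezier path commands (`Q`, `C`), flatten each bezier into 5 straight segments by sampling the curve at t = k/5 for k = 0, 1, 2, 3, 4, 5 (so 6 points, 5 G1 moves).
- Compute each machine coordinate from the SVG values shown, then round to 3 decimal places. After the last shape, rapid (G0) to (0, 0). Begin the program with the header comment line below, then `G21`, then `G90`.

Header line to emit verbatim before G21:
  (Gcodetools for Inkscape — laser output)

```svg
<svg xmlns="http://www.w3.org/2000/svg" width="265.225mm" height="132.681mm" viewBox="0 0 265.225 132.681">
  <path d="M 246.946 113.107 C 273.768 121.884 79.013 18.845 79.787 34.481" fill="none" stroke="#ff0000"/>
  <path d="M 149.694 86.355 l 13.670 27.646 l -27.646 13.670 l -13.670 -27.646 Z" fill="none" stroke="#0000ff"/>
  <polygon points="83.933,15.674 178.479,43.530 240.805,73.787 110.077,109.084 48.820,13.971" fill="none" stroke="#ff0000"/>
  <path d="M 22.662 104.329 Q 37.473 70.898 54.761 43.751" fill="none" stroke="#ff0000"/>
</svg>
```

1 u = 1 mm; y_m = 132.681 − y.

[1] `<path>` cubic bezier, #ff0000→score S470 F1392: (246.946,19.574) → (239.787,25.882) → (199.470,47.962) → (146.017,74.751) → (99.449,95.185) → (79.787,98.200)

[2] `<path>` regular polygon, #0000ff→engrave S278 F3423: (149.694,46.326) → (163.364,18.680) → (135.718,5.010) → (122.048,32.656) → (149.694,46.326) (closed)

[3] `<polygon>` closed polygon, #ff0000→score S470 F1392: (83.933,117.007) → (178.479,89.151) → (240.805,58.894) → (110.077,23.597) → (48.820,118.710) → (83.933,117.007) (closed)

[4] `<path>` quadratic bezier, #ff0000→score S470 F1392: (22.662,28.352) → (28.685,41.473) → (34.907,54.091) → (41.327,66.207) → (47.945,77.820) → (54.761,88.930)

(Gcodetools for Inkscape — laser output)
G21
G90
G0 X246.946 Y19.574
M3 S470
G01 X239.787 Y25.882 F1392
G01 X199.470 Y47.962 F1392
G01 X146.017 Y74.751 F1392
G01 X99.449 Y95.185 F1392
G01 X79.787 Y98.200 F1392
G0 X149.694 Y46.326
M3 S278
G01 X163.364 Y18.680 F3423
G01 X135.718 Y5.010 F3423
G01 X122.048 Y32.656 F3423
G01 X149.694 Y46.326 F3423
G0 X83.933 Y117.007
M3 S470
G01 X178.479 Y89.151 F1392
G01 X240.805 Y58.894 F1392
G01 X110.077 Y23.597 F1392
G01 X48.820 Y118.710 F1392
G01 X83.933 Y117.007 F1392
G0 X22.662 Y28.352
M3 S470
G01 X28.685 Y41.473 F1392
G01 X34.907 Y54.091 F1392
G01 X41.327 Y66.207 F1392
G01 X47.945 Y77.820 F1392
G01 X54.761 Y88.930 F1392
M5
G0 X0.000 Y0.000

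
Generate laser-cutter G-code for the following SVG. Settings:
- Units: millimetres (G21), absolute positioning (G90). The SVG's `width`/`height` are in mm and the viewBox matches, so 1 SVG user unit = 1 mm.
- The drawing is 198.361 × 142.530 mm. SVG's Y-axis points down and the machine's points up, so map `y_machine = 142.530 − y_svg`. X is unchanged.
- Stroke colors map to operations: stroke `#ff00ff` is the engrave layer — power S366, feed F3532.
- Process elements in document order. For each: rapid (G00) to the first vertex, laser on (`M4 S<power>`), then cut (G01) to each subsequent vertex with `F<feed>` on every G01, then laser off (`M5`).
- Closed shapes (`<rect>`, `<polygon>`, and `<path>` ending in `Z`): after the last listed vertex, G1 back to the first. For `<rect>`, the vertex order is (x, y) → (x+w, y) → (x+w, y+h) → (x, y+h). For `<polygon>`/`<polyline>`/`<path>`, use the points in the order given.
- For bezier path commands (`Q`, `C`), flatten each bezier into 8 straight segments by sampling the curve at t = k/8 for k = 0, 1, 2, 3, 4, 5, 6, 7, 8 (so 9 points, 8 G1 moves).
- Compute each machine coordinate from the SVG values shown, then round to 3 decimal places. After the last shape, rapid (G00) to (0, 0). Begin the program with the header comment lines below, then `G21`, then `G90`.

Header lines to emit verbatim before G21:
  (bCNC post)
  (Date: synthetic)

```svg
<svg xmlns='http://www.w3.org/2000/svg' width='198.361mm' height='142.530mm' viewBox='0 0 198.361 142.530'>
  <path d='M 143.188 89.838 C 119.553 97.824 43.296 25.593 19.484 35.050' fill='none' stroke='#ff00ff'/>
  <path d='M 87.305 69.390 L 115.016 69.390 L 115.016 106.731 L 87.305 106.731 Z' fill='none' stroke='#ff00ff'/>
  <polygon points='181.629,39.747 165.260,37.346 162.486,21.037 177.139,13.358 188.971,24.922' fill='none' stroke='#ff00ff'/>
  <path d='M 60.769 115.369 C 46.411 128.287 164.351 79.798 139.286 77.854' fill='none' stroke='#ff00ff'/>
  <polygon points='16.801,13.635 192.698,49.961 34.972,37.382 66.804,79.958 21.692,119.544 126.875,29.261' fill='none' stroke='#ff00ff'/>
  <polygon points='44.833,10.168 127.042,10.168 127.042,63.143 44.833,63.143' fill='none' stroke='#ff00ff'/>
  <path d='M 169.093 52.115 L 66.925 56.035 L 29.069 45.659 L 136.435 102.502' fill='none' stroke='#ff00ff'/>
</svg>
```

viewBox `0 0 198.361 142.530` with mm width/height → 1 unit = 1 mm. Flip: y_m = 142.530 − y_svg.

**Shape 1** — `<path>` cubic bezier, stroke `#ff00ff` → engrave (S366, F3532). Control points (SVG): P0=(143.188,89.838), P1=(119.553,97.824), P2=(43.296,25.593), P3=(19.484,35.050); sampled at t=k/8. Machine vertices: (143.188,52.692) → (132.063,53.141) → (117.237,59.213) → (99.939,69.011) → (81.402,80.638) → (62.857,92.195) → (45.535,101.786) → (30.667,107.513) → (19.484,107.480). Open path.

**Shape 2** — `<path>` rectangle, stroke `#ff00ff` → engrave (S366, F3532). Machine vertices: (87.305,73.140) → (115.016,73.140) → (115.016,35.799) → (87.305,35.799) → (87.305,73.140). Closed: final G1 returns to the first vertex.

**Shape 3** — `<polygon>` regular polygon, stroke `#ff00ff` → engrave (S366, F3532). Machine vertices: (181.629,102.783) → (165.260,105.184) → (162.486,121.493) → (177.139,129.172) → (188.971,117.608) → (181.629,102.783). Closed: final G1 returns to the first vertex.

**Shape 4** — `<path>` cubic bezier, stroke `#ff00ff` → engrave (S366, F3532). Control points (SVG): P0=(60.769,115.369), P1=(46.411,128.287), P2=(164.351,79.798), P3=(139.286,77.854); sampled at t=k/8. Machine vertices: (60.769,27.161) → (61.049,24.984) → (70.505,27.300) → (85.912,32.842) → (104.043,40.345) → (121.672,48.546) → (135.573,56.178) → (142.520,61.976) → (139.286,64.676). Open path.

**Shape 5** — `<polygon>` closed polygon, stroke `#ff00ff` → engrave (S366, F3532). Machine vertices: (16.801,128.895) → (192.698,92.569) → (34.972,105.148) → (66.804,62.572) → (21.692,22.986) → (126.875,113.269) → (16.801,128.895). Closed: final G1 returns to the first vertex.

**Shape 6** — `<polygon>` rectangle, stroke `#ff00ff` → engrave (S366, F3532). Machine vertices: (44.833,132.362) → (127.042,132.362) → (127.042,79.387) → (44.833,79.387) → (44.833,132.362). Closed: final G1 returns to the first vertex.

**Shape 7** — `<path>` open polyline, stroke `#ff00ff` → engrave (S366, F3532). Machine vertices: (169.093,90.415) → (66.925,86.495) → (29.069,96.871) → (136.435,40.028). Open path.

(bCNC post)
(Date: synthetic)
G21
G90
G00 X143.188 Y52.692
M4 S366
G01 X132.063 Y53.141 F3532
G01 X117.237 Y59.213 F3532
G01 X99.939 Y69.011 F3532
G01 X81.402 Y80.638 F3532
G01 X62.857 Y92.195 F3532
G01 X45.535 Y101.786 F3532
G01 X30.667 Y107.513 F3532
G01 X19.484 Y107.480 F3532
M5
G00 X87.305 Y73.140
M4 S366
G01 X115.016 Y73.140 F3532
G01 X115.016 Y35.799 F3532
G01 X87.305 Y35.799 F3532
G01 X87.305 Y73.140 F3532
M5
G00 X181.629 Y102.783
M4 S366
G01 X165.260 Y105.184 F3532
G01 X162.486 Y121.493 F3532
G01 X177.139 Y129.172 F3532
G01 X188.971 Y117.608 F3532
G01 X181.629 Y102.783 F3532
M5
G00 X60.769 Y27.161
M4 S366
G01 X61.049 Y24.984 F3532
G01 X70.505 Y27.300 F3532
G01 X85.912 Y32.842 F3532
G01 X104.043 Y40.345 F3532
G01 X121.672 Y48.546 F3532
G01 X135.573 Y56.178 F3532
G01 X142.520 Y61.976 F3532
G01 X139.286 Y64.676 F3532
M5
G00 X16.801 Y128.895
M4 S366
G01 X192.698 Y92.569 F3532
G01 X34.972 Y105.148 F3532
G01 X66.804 Y62.572 F3532
G01 X21.692 Y22.986 F3532
G01 X126.875 Y113.269 F3532
G01 X16.801 Y128.895 F3532
M5
G00 X44.833 Y132.362
M4 S366
G01 X127.042 Y132.362 F3532
G01 X127.042 Y79.387 F3532
G01 X44.833 Y79.387 F3532
G01 X44.833 Y132.362 F3532
M5
G00 X169.093 Y90.415
M4 S366
G01 X66.925 Y86.495 F3532
G01 X29.069 Y96.871 F3532
G01 X136.435 Y40.028 F3532
M5
G00 X0.000 Y0.000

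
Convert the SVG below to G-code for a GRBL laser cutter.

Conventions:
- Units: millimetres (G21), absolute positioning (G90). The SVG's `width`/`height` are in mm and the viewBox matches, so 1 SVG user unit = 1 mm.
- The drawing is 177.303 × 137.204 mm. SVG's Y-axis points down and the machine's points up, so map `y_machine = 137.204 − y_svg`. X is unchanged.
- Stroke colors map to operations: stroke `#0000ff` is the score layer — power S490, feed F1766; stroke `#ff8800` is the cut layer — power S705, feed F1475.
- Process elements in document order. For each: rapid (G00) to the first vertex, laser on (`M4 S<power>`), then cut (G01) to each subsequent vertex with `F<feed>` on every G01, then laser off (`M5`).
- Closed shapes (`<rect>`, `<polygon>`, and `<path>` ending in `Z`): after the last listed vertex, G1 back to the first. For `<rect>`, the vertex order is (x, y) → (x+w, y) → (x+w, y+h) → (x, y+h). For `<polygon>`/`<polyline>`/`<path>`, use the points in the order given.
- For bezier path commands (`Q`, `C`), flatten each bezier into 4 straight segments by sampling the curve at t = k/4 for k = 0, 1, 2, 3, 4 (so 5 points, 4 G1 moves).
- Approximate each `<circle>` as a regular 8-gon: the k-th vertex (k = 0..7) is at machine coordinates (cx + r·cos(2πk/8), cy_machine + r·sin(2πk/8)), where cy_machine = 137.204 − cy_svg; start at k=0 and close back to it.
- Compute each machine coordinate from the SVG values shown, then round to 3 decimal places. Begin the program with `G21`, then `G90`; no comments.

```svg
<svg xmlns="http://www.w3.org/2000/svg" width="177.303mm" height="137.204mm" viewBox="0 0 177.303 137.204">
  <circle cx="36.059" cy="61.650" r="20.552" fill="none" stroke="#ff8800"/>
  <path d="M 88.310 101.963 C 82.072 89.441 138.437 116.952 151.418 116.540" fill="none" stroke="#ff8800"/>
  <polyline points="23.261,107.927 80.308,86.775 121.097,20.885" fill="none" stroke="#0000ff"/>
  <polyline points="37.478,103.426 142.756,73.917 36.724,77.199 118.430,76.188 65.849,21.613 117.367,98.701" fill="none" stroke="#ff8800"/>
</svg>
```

viewBox `0 0 177.303 137.204` with mm width/height → 1 unit = 1 mm. Flip: y_m = 137.204 − y_svg.

**Shape 1** — `<circle>` circle, stroke `#ff8800` → cut (S705, F1475). Machine vertices: (56.611,75.554) → (50.591,90.086) → (36.059,96.106) → (21.527,90.086) → (15.507,75.554) → (21.527,61.022) → (36.059,55.002) → (50.591,61.022) → (56.611,75.554). Closed: final G1 returns to the first vertex.

**Shape 2** — `<path>` cubic bezier, stroke `#ff8800` → cut (S705, F1475). Control points (SVG): P0=(88.310,101.963), P1=(82.072,89.441), P2=(138.437,116.952), P3=(151.418,116.540); sampled at t=k/4. Machine vertices: (88.310,35.241) → (93.714,38.188) → (112.657,32.494) → (135.204,24.529) → (151.418,20.664). Open path.

**Shape 3** — `<polyline>` open polyline, stroke `#0000ff` → score (S490, F1766). Machine vertices: (23.261,29.277) → (80.308,50.429) → (121.097,116.319). Open path.

**Shape 4** — `<polyline>` open polyline, stroke `#ff8800` → cut (S705, F1475). Machine vertices: (37.478,33.778) → (142.756,63.287) → (36.724,60.005) → (118.430,61.016) → (65.849,115.591) → (117.367,38.503). Open path.

G21
G90
G00 X56.611 Y75.554
M4 S705
G01 X50.591 Y90.086 F1475
G01 X36.059 Y96.106 F1475
G01 X21.527 Y90.086 F1475
G01 X15.507 Y75.554 F1475
G01 X21.527 Y61.022 F1475
G01 X36.059 Y55.002 F1475
G01 X50.591 Y61.022 F1475
G01 X56.611 Y75.554 F1475
M5
G00 X88.310 Y35.241
M4 S705
G01 X93.714 Y38.188 F1475
G01 X112.657 Y32.494 F1475
G01 X135.204 Y24.529 F1475
G01 X151.418 Y20.664 F1475
M5
G00 X23.261 Y29.277
M4 S490
G01 X80.308 Y50.429 F1766
G01 X121.097 Y116.319 F1766
M5
G00 X37.478 Y33.778
M4 S705
G01 X142.756 Y63.287 F1475
G01 X36.724 Y60.005 F1475
G01 X118.430 Y61.016 F1475
G01 X65.849 Y115.591 F1475
G01 X117.367 Y38.503 F1475
M5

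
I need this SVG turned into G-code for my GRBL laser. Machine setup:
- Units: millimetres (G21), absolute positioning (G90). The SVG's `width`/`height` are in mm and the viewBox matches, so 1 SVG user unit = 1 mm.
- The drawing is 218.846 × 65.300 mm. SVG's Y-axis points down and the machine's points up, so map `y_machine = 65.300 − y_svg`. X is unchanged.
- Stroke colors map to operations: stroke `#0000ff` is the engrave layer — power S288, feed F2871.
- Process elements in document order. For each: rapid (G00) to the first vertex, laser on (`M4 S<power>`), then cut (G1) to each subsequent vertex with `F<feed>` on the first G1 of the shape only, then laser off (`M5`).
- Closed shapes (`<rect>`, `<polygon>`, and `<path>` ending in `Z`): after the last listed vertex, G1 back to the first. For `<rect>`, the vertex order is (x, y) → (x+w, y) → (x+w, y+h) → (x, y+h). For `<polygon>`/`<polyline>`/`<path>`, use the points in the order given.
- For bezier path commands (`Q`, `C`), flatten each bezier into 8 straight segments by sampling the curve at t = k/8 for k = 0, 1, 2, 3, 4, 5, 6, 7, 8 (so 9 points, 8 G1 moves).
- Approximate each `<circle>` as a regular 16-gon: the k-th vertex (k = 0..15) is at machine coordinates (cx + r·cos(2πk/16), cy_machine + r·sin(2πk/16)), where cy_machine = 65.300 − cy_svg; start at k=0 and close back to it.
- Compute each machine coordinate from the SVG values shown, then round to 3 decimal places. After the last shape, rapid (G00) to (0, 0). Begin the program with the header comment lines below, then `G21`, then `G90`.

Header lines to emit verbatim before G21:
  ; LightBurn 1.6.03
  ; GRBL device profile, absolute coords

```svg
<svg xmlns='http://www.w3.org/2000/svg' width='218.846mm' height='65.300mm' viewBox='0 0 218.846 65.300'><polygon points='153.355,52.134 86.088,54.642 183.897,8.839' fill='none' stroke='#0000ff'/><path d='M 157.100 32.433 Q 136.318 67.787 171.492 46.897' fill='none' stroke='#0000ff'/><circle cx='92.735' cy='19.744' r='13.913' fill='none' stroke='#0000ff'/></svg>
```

Since the viewBox matches the mm dimensions, user units are millimetres directly. The only transform is the Y-flip y_m = 65.300 − y_svg.

Shape 1 is a closed polygon drawn with `<polygon>`. Its stroke #0000ff means engrave at S288, F2871. After flipping Y the toolpath is (153.355,13.166) → (86.088,10.658) → (183.897,56.461) → (153.355,13.166), returning to the start.

Shape 2 is a quadratic bezier drawn with `<path>`. Its stroke #0000ff means engrave at S288, F2871. After flipping Y the toolpath is (157.100,32.867) → (152.779,24.907) → (150.206,18.705) → (149.382,14.261) → (150.307,11.574) → (152.980,10.645) → (157.402,11.473) → (163.573,14.059) → (171.492,18.403).

Shape 3 is a circle drawn with `<circle>`. Its stroke #0000ff means engrave at S288, F2871. After flipping Y the toolpath is (106.648,45.556) → (105.589,50.880) → (102.573,55.394) → (98.059,58.410) → (92.735,59.469) → (87.411,58.410) → (82.897,55.394) → (79.881,50.880) → (78.822,45.556) → (79.881,40.232) → (82.897,35.718) → (87.411,32.702) → (92.735,31.643) → (98.059,32.702) → (102.573,35.718) → (105.589,40.232) → (106.648,45.556), returning to the start.

; LightBurn 1.6.03
; GRBL device profile, absolute coords
G21
G90
G00 X153.355 Y13.166
M4 S288
G1 X86.088 Y10.658 F2871
G1 X183.897 Y56.461
G1 X153.355 Y13.166
M5
G00 X157.100 Y32.867
M4 S288
G1 X152.779 Y24.907 F2871
G1 X150.206 Y18.705
G1 X149.382 Y14.261
G1 X150.307 Y11.574
G1 X152.980 Y10.645
G1 X157.402 Y11.473
G1 X163.573 Y14.059
G1 X171.492 Y18.403
M5
G00 X106.648 Y45.556
M4 S288
G1 X105.589 Y50.880 F2871
G1 X102.573 Y55.394
G1 X98.059 Y58.410
G1 X92.735 Y59.469
G1 X87.411 Y58.410
G1 X82.897 Y55.394
G1 X79.881 Y50.880
G1 X78.822 Y45.556
G1 X79.881 Y40.232
G1 X82.897 Y35.718
G1 X87.411 Y32.702
G1 X92.735 Y31.643
G1 X98.059 Y32.702
G1 X102.573 Y35.718
G1 X105.589 Y40.232
G1 X106.648 Y45.556
M5
G00 X0.000 Y0.000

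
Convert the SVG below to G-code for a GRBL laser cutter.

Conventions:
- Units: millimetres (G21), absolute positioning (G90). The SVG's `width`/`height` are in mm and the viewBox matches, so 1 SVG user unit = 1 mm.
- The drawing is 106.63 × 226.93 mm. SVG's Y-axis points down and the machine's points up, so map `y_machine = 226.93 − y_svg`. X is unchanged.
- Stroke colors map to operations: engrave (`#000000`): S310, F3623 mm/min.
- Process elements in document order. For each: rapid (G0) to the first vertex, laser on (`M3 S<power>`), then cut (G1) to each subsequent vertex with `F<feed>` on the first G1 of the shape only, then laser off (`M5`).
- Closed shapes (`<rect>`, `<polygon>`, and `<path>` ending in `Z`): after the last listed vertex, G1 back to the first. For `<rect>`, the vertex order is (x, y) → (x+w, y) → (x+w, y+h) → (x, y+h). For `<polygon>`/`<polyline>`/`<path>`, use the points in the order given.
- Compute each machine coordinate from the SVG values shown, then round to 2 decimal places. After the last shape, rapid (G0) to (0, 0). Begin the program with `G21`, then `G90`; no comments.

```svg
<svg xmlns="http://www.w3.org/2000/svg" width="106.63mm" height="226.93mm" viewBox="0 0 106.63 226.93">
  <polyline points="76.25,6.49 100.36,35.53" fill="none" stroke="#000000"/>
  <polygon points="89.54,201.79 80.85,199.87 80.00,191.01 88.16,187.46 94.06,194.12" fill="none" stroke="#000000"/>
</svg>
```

G21
G90
G0 X76.25 Y220.44
M3 S310
G1 X100.36 Y191.40 F3623
M5
G0 X89.54 Y25.14
M3 S310
G1 X80.85 Y27.06 F3623
G1 X80.00 Y35.92
G1 X88.16 Y39.47
G1 X94.06 Y32.81
G1 X89.54 Y25.14
M5
G0 X0.00 Y0.00

1 u = 1 mm; y_m = 226.93 − y.

[1] `<polyline>` line segment, #000000→engrave S310 F3623: (76.25,220.44) → (100.36,191.40)

[2] `<polygon>` regular polygon, #000000→engrave S310 F3623: (89.54,25.14) → (80.85,27.06) → (80.00,35.92) → (88.16,39.47) → (94.06,32.81) → (89.54,25.14) (closed)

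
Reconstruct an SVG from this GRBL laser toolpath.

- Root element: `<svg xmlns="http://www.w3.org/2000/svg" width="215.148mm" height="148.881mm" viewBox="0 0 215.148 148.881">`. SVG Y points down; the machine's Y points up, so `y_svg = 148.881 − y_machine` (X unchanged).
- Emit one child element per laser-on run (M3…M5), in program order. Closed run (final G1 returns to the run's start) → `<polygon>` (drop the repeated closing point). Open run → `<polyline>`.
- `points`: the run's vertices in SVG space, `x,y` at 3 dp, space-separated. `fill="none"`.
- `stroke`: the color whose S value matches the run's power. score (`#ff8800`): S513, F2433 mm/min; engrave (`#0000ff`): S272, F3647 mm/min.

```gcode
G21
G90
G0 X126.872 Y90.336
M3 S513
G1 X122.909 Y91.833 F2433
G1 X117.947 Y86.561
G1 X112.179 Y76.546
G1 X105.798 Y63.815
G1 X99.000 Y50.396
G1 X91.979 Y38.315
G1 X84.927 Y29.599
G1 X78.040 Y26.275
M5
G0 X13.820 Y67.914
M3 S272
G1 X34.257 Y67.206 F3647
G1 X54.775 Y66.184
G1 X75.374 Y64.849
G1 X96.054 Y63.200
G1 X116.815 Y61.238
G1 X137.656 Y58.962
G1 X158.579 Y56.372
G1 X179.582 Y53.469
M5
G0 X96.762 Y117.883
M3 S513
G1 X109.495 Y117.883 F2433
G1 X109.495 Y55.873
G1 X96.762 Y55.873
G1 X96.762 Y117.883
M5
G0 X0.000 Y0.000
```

y_svg = 148.881 − y_m.

[1] S513→`#ff8800` (score); open run; points: 126.872,58.545 122.909,57.048 117.947,62.320 112.179,72.335 105.798,85.066 99.000,98.485 91.979,110.566 84.927,119.282 78.040,122.606

[2] S272→`#0000ff` (engrave); open run; points: 13.820,80.967 34.257,81.675 54.775,82.697 75.374,84.032 96.054,85.681 116.815,87.643 137.656,89.919 158.579,92.509 179.582,95.412

[3] S513→`#ff8800` (score); closed run; points: 96.762,30.998 109.495,30.998 109.495,93.008 96.762,93.008

<svg xmlns="http://www.w3.org/2000/svg" width="215.148mm" height="148.881mm" viewBox="0 0 215.148 148.881">
  <polyline points="126.872,58.545 122.909,57.048 117.947,62.320 112.179,72.335 105.798,85.066 99.000,98.485 91.979,110.566 84.927,119.282 78.040,122.606" fill="none" stroke="#ff8800"/>
  <polyline points="13.820,80.967 34.257,81.675 54.775,82.697 75.374,84.032 96.054,85.681 116.815,87.643 137.656,89.919 158.579,92.509 179.582,95.412" fill="none" stroke="#0000ff"/>
  <polygon points="96.762,30.998 109.495,30.998 109.495,93.008 96.762,93.008" fill="none" stroke="#ff8800"/>
</svg>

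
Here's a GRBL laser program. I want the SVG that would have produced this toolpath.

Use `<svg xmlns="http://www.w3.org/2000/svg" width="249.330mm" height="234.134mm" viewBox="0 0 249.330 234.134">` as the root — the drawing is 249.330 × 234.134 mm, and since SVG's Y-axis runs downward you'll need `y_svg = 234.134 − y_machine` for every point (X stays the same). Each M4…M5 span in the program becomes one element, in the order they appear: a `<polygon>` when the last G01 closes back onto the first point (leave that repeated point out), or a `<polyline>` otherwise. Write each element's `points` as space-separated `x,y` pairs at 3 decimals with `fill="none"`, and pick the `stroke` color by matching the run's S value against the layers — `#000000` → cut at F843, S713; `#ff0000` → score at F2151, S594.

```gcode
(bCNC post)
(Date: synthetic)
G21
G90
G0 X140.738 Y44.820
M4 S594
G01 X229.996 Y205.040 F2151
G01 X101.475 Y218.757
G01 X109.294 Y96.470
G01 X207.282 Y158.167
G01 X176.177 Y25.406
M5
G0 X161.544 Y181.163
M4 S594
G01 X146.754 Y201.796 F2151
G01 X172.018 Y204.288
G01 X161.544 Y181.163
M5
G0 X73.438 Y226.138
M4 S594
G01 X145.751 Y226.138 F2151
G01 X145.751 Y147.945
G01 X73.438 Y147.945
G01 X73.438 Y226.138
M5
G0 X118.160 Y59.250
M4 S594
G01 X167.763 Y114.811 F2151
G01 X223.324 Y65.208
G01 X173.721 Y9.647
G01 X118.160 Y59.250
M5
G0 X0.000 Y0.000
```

<svg xmlns="http://www.w3.org/2000/svg" width="249.330mm" height="234.134mm" viewBox="0 0 249.330 234.134">
  <polyline points="140.738,189.314 229.996,29.094 101.475,15.377 109.294,137.664 207.282,75.967 176.177,208.728" fill="none" stroke="#ff0000"/>
  <polygon points="161.544,52.971 146.754,32.338 172.018,29.846" fill="none" stroke="#ff0000"/>
  <polygon points="73.438,7.996 145.751,7.996 145.751,86.189 73.438,86.189" fill="none" stroke="#ff0000"/>
  <polygon points="118.160,174.884 167.763,119.323 223.324,168.926 173.721,224.487" fill="none" stroke="#ff0000"/>
</svg>

Each laser-on run becomes one SVG element. Flip Y back into SVG space with y_svg = 234.134 − y_machine. Every run uses S594, so all elements get stroke `#ff0000` (score).

Run 1: The run is open, so emit a `<polyline>` with points (Y-flipped): 140.738,189.314 229.996,29.094 101.475,15.377 109.294,137.664 207.282,75.967 176.177,208.728.

Run 2: The run returns to its start, so emit a `<polygon>` with points (Y-flipped): 161.544,52.971 146.754,32.338 172.018,29.846.

Run 3: The run returns to its start, so emit a `<polygon>` with points (Y-flipped): 73.438,7.996 145.751,7.996 145.751,86.189 73.438,86.189.

Run 4: The run returns to its start, so emit a `<polygon>` with points (Y-flipped): 118.160,174.884 167.763,119.323 223.324,168.926 173.721,224.487.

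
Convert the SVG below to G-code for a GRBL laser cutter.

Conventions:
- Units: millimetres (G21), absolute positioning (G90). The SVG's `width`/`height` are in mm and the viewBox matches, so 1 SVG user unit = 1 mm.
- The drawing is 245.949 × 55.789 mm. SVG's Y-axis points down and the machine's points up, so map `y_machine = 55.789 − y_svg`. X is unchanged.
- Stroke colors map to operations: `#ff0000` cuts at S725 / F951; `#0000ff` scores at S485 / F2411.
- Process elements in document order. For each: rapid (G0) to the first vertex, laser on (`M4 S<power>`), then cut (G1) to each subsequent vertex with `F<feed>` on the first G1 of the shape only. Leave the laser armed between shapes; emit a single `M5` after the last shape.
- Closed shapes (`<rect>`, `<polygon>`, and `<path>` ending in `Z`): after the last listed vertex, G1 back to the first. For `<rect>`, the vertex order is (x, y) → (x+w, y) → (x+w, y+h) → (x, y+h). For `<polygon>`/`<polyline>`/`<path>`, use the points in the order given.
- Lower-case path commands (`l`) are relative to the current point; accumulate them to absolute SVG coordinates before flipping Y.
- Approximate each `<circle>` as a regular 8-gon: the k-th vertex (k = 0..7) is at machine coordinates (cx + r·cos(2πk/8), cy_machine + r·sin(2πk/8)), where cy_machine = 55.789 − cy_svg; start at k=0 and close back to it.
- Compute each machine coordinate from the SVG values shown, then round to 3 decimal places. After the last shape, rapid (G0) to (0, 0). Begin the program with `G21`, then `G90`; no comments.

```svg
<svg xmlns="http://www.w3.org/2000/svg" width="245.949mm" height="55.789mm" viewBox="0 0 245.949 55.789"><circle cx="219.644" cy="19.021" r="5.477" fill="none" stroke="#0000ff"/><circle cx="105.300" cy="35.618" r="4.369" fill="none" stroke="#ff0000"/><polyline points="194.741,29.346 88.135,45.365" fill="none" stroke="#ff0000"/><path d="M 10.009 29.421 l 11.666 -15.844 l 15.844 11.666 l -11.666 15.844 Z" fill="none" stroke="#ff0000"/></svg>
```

Since the viewBox matches the mm dimensions, user units are millimetres directly. The only transform is the Y-flip y_m = 55.789 − y_svg.

Shape 1 is a circle drawn with `<circle>`. Its stroke #0000ff means score at S485, F2411. After flipping Y the toolpath is (225.121,36.768) → (223.517,40.641) → (219.644,42.245) → (215.771,40.641) → (214.167,36.768) → (215.771,32.895) → (219.644,31.291) → (223.517,32.895) → (225.121,36.768), returning to the start.

Shape 2 is a circle drawn with `<circle>`. Its stroke #ff0000 means cut at S725, F951. After flipping Y the toolpath is (109.669,20.171) → (108.389,23.260) → (105.300,24.540) → (102.211,23.260) → (100.931,20.171) → (102.211,17.082) → (105.300,15.802) → (108.389,17.082) → (109.669,20.171), returning to the start.

Shape 3 is a line segment drawn with `<polyline>`. Its stroke #ff0000 means cut at S725, F951. After flipping Y the toolpath is (194.741,26.443) → (88.135,10.424).

Shape 4 is a regular polygon drawn with `<path>`. Its stroke #ff0000 means cut at S725, F951. After flipping Y the toolpath is (10.009,26.368) → (21.675,42.212) → (37.519,30.546) → (25.853,14.702) → (10.009,26.368), returning to the start.

G21
G90
G0 X225.121 Y36.768
M4 S485
G1 X223.517 Y40.641 F2411
G1 X219.644 Y42.245
G1 X215.771 Y40.641
G1 X214.167 Y36.768
G1 X215.771 Y32.895
G1 X219.644 Y31.291
G1 X223.517 Y32.895
G1 X225.121 Y36.768
G0 X109.669 Y20.171
M4 S725
G1 X108.389 Y23.260 F951
G1 X105.300 Y24.540
G1 X102.211 Y23.260
G1 X100.931 Y20.171
G1 X102.211 Y17.082
G1 X105.300 Y15.802
G1 X108.389 Y17.082
G1 X109.669 Y20.171
G0 X194.741 Y26.443
M4 S725
G1 X88.135 Y10.424 F951
G0 X10.009 Y26.368
M4 S725
G1 X21.675 Y42.212 F951
G1 X37.519 Y30.546
G1 X25.853 Y14.702
G1 X10.009 Y26.368
M5
G0 X0.000 Y0.000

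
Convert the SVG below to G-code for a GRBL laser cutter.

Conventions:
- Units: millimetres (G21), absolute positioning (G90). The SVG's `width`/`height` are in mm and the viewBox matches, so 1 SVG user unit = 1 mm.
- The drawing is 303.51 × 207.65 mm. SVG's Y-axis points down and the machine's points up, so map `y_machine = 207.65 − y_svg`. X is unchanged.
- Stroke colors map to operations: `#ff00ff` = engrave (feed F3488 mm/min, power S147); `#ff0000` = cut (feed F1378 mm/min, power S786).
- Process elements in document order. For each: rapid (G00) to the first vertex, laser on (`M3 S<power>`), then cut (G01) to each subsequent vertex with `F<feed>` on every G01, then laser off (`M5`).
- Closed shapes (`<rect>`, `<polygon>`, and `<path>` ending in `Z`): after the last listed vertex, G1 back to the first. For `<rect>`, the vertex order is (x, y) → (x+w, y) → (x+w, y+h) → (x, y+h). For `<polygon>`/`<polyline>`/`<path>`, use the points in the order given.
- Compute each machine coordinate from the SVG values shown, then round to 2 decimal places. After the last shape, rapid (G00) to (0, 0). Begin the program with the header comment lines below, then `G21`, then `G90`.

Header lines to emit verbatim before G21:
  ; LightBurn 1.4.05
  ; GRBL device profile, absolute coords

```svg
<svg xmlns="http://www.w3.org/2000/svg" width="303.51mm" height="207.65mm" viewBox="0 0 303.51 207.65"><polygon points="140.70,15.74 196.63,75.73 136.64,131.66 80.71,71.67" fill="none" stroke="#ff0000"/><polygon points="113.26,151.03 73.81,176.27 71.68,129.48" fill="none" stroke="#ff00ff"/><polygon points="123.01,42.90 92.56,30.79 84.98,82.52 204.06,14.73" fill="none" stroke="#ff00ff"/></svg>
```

; LightBurn 1.4.05
; GRBL device profile, absolute coords
G21
G90
G00 X140.70 Y191.91
M3 S786
G01 X196.63 Y131.92 F1378
G01 X136.64 Y75.99 F1378
G01 X80.71 Y135.98 F1378
G01 X140.70 Y191.91 F1378
M5
G00 X113.26 Y56.62
M3 S147
G01 X73.81 Y31.38 F3488
G01 X71.68 Y78.17 F3488
G01 X113.26 Y56.62 F3488
M5
G00 X123.01 Y164.75
M3 S147
G01 X92.56 Y176.86 F3488
G01 X84.98 Y125.13 F3488
G01 X204.06 Y192.92 F3488
G01 X123.01 Y164.75 F3488
M5
G00 X0.00 Y0.00

1 u = 1 mm; y_m = 207.65 − y.

[1] `<polygon>` regular polygon, #ff0000→cut S786 F1378: (140.70,191.91) → (196.63,131.92) → (136.64,75.99) → (80.71,135.98) → (140.70,191.91) (closed)

[2] `<polygon>` regular polygon, #ff00ff→engrave S147 F3488: (113.26,56.62) → (73.81,31.38) → (71.68,78.17) → (113.26,56.62) (closed)

[3] `<polygon>` closed polygon, #ff00ff→engrave S147 F3488: (123.01,164.75) → (92.56,176.86) → (84.98,125.13) → (204.06,192.92) → (123.01,164.75) (closed)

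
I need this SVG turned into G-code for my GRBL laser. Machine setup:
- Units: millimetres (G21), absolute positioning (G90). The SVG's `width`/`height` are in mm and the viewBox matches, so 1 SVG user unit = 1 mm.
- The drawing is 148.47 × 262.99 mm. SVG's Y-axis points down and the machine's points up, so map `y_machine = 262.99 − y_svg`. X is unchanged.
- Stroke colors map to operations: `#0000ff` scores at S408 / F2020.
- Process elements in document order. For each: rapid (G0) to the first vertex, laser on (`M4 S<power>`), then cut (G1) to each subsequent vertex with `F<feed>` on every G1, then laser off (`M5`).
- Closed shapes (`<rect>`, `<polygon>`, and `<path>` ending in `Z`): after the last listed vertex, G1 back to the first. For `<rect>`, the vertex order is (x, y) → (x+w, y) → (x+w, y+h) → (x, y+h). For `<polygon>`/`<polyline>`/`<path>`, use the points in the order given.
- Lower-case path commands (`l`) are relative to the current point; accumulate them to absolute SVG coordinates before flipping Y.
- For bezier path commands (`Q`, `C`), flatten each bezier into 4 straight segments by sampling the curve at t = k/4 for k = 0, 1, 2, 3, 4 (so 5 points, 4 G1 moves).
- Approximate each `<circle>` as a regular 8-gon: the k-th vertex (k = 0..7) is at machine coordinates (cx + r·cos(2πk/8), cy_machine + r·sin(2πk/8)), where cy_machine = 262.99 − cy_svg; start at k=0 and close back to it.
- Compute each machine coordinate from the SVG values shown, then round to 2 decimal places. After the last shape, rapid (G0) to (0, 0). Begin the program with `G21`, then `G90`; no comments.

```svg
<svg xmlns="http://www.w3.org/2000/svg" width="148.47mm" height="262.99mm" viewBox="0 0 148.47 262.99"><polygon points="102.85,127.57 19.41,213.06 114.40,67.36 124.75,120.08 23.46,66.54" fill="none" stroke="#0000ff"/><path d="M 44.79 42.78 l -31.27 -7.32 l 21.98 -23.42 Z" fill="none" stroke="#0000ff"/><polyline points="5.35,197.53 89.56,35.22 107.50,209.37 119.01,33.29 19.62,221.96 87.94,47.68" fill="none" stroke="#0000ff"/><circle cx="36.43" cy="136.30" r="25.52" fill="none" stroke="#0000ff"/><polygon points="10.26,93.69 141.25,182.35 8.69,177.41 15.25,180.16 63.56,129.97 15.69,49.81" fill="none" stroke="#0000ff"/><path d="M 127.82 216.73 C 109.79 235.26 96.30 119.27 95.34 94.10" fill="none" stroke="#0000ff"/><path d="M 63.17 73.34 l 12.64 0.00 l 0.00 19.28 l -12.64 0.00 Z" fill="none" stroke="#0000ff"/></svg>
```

Since the viewBox matches the mm dimensions, user units are millimetres directly. The only transform is the Y-flip y_m = 262.99 − y_svg.

Shape 1 is a closed polygon drawn with `<polygon>`. Its stroke #0000ff means score at S408, F2020. After flipping Y the toolpath is (102.85,135.42) → (19.41,49.93) → (114.40,195.63) → (124.75,142.91) → (23.46,196.45) → (102.85,135.42), returning to the start.

Shape 2 is a regular polygon drawn with `<path>`. Its stroke #0000ff means score at S408, F2020. After flipping Y the toolpath is (44.79,220.21) → (13.52,227.53) → (35.50,250.95) → (44.79,220.21), returning to the start.

Shape 3 is a open polyline drawn with `<polyline>`. Its stroke #0000ff means score at S408, F2020. After flipping Y the toolpath is (5.35,65.46) → (89.56,227.77) → (107.50,53.62) → (119.01,229.70) → (19.62,41.03) → (87.94,215.31).

Shape 4 is a circle drawn with `<circle>`. Its stroke #0000ff means score at S408, F2020. After flipping Y the toolpath is (61.95,126.69) → (54.48,144.74) → (36.43,152.21) → (18.38,144.74) → (10.91,126.69) → (18.38,108.64) → (36.43,101.17) → (54.48,108.64) → (61.95,126.69), returning to the start.

Shape 5 is a closed polygon drawn with `<polygon>`. Its stroke #0000ff means score at S408, F2020. After flipping Y the toolpath is (10.26,169.30) → (141.25,80.64) → (8.69,85.58) → (15.25,82.83) → (63.56,133.02) → (15.69,213.18) → (10.26,169.30), returning to the start.

Shape 6 is a cubic bezier drawn with `<path>`. Its stroke #0000ff means score at S408, F2020. After flipping Y the toolpath is (127.82,46.26) → (115.27,54.06) → (105.18,91.19) → (98.28,136.50) → (95.34,168.89).

Shape 7 is a rectangle drawn with `<path>`. Its stroke #0000ff means score at S408, F2020. After flipping Y the toolpath is (63.17,189.65) → (75.81,189.65) → (75.81,170.37) → (63.17,170.37) → (63.17,189.65), returning to the start.

G21
G90
G0 X102.85 Y135.42
M4 S408
G1 X19.41 Y49.93 F2020
G1 X114.40 Y195.63 F2020
G1 X124.75 Y142.91 F2020
G1 X23.46 Y196.45 F2020
G1 X102.85 Y135.42 F2020
M5
G0 X44.79 Y220.21
M4 S408
G1 X13.52 Y227.53 F2020
G1 X35.50 Y250.95 F2020
G1 X44.79 Y220.21 F2020
M5
G0 X5.35 Y65.46
M4 S408
G1 X89.56 Y227.77 F2020
G1 X107.50 Y53.62 F2020
G1 X119.01 Y229.70 F2020
G1 X19.62 Y41.03 F2020
G1 X87.94 Y215.31 F2020
M5
G0 X61.95 Y126.69
M4 S408
G1 X54.48 Y144.74 F2020
G1 X36.43 Y152.21 F2020
G1 X18.38 Y144.74 F2020
G1 X10.91 Y126.69 F2020
G1 X18.38 Y108.64 F2020
G1 X36.43 Y101.17 F2020
G1 X54.48 Y108.64 F2020
G1 X61.95 Y126.69 F2020
M5
G0 X10.26 Y169.30
M4 S408
G1 X141.25 Y80.64 F2020
G1 X8.69 Y85.58 F2020
G1 X15.25 Y82.83 F2020
G1 X63.56 Y133.02 F2020
G1 X15.69 Y213.18 F2020
G1 X10.26 Y169.30 F2020
M5
G0 X127.82 Y46.26
M4 S408
G1 X115.27 Y54.06 F2020
G1 X105.18 Y91.19 F2020
G1 X98.28 Y136.50 F2020
G1 X95.34 Y168.89 F2020
M5
G0 X63.17 Y189.65
M4 S408
G1 X75.81 Y189.65 F2020
G1 X75.81 Y170.37 F2020
G1 X63.17 Y170.37 F2020
G1 X63.17 Y189.65 F2020
M5
G0 X0.00 Y0.00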